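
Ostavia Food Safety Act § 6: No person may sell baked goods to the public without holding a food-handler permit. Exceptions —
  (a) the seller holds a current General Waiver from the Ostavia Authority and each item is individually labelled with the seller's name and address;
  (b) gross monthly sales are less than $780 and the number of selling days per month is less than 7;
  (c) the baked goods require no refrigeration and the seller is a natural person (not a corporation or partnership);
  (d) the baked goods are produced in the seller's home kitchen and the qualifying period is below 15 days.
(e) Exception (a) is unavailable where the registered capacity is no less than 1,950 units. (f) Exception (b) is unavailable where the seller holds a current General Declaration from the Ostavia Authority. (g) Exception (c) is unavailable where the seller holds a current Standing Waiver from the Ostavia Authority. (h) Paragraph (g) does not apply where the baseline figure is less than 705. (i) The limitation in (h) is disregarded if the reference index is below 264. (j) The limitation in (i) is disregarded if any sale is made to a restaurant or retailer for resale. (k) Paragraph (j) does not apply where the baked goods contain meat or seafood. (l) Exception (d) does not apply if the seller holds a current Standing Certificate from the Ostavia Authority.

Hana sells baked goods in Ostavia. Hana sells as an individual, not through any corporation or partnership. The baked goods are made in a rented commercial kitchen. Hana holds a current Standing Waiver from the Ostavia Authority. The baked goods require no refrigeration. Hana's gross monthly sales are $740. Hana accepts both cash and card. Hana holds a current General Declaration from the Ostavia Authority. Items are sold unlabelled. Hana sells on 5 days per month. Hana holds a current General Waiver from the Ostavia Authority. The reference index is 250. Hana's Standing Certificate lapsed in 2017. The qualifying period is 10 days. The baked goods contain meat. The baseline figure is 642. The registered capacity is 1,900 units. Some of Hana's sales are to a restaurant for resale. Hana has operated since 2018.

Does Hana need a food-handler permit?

Exception (a) fails — items are sold unlabelled.
All of (b)'s requirements are met (gross monthly sales are $740, less than the $780 limit; the number of selling days per month is 5, less than the 7 limit). But: (f) operates against (b): a current General Declaration is held. Exception (b) does not apply.
Exception (c): the baked goods are shelf-stable; the seller is a natural person — every condition holds. But applying paragraphs (g)–(k): (g) is engaged — a current Standing Waiver is held. (h) operates (the baseline figure is 642, less than the 705 limit), but is itself disapplied by (i): (i) operates against (h): the reference index is 250, below the 264 limit. (j) would limit (i) — some sales are to a restaurant for resale — but (k) sets (j) aside: (k) applies — the baked goods contain meat. So (c) is unavailable.
Exception (d) fails — the baked goods are made in a commercial kitchen, not a home kitchen.
No exception applies. The general rule governs.

Yes — Hana must hold a food-handler permit.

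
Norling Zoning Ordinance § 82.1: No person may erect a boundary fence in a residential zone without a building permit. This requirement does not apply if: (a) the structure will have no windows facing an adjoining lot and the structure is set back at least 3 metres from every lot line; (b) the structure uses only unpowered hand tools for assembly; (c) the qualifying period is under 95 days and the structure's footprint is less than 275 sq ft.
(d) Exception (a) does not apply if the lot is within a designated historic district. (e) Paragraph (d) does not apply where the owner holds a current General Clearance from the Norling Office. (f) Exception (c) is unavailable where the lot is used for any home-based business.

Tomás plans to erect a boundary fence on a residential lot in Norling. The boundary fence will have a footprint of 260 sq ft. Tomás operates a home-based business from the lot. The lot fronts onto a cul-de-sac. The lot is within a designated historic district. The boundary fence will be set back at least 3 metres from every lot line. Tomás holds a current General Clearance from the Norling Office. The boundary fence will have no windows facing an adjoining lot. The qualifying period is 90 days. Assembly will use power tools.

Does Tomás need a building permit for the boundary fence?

No — exception (a) applies; Tomás does not need a building permit.

All of (a)'s requirements are met (no windows face an adjoining lot; the setback is at least 3 m on every side). Considering the limiting provisions: (d) would limit (a) — the lot is in a historic district — but (e) sets (d) aside: (e) is triggered — a current General Clearance is held. Exception (a) stands.
Exception (b) does not apply: assembly uses power tools.
Exception (c)'s conditions are all satisfied: the qualifying period is 90 days, under the 95 days limit; the structure's footprint is 260 sq ft, less than the 275 sq ft limit. But applying paragraph (f): (f) is engaged — a home-based business operates on the lot. So (c) is unavailable.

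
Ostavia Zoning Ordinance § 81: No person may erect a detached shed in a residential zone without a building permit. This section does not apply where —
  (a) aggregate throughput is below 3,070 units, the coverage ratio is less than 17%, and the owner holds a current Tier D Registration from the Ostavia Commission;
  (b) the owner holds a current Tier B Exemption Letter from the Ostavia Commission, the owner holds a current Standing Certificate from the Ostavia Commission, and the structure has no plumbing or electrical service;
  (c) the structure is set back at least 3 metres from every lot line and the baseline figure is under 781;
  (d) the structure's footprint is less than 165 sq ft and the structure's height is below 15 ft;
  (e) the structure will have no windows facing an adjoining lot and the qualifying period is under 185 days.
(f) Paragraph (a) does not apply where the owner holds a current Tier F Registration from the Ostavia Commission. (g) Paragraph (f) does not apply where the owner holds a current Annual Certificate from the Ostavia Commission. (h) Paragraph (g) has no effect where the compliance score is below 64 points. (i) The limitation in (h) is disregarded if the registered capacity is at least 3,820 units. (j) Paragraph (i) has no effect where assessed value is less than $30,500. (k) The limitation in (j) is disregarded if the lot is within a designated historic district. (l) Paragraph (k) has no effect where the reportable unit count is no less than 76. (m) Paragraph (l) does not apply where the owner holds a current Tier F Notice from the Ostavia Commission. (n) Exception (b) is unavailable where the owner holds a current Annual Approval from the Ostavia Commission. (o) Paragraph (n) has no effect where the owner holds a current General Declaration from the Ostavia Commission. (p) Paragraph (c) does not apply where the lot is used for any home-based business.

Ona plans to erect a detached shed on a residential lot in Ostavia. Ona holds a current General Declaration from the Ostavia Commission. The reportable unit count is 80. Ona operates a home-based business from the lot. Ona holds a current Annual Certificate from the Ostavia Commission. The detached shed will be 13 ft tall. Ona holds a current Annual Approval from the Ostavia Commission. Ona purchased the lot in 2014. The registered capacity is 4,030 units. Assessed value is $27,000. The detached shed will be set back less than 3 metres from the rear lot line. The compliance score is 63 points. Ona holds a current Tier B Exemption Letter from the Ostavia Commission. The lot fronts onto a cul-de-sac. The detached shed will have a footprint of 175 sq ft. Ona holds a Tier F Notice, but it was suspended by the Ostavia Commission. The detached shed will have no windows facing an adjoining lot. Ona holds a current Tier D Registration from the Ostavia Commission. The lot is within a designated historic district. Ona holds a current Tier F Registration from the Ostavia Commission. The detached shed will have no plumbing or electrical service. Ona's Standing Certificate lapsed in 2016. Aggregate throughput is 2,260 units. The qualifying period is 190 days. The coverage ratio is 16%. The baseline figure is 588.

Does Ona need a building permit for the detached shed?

Exception (a) is satisfied on its face — aggregate throughput is 2,260 units, below the 3,070 units limit; the coverage ratio is 16%, less than the 17% limit; a current Tier D Registration is held. However, paragraphs (f)–(m) must be considered: (f) operates against (a): a current Tier F Registration is held. (g) applies (a current Annual Certificate is held), but is overridden by (h): (h) operates against (g): the compliance score is 63 points, below the 64 points limit. (i) would limit (h) — the registered capacity is 4,030 units, meeting the 3,820 units threshold — but (j) sets (i) aside: (j) applies — assessed value is $27,000, less than the $30,500 limit. (k) would limit (j) — the lot is in a historic district — but (l) sets (k) aside: (l) operates against (k): the reportable unit count is 80, meeting the 76 threshold. (m) does not operate here (no current Tier F Notice is held), so (l) stands. So (a) is unavailable.
Exception (b) requires that the owner holds a current Standing Certificate from the Ostavia Commission; but no current Standing Certificate is held, so (b) is unavailable.
Exception (c) requires that the structure is set back at least 3 metres from every lot line; but the rear setback is under 3 m, so (c) is unavailable.
Exception (d) requires that the structure's footprint is less than 165 sq ft; but the structure's footprint is 175 sq ft, not less than 165 sq ft, so (d) is unavailable.
Exception (e) does not apply: the qualifying period is 190 days, not under 185 days.
None of the exceptions is available; § 81 applies in full.

Yes — Ona must obtain a building permit.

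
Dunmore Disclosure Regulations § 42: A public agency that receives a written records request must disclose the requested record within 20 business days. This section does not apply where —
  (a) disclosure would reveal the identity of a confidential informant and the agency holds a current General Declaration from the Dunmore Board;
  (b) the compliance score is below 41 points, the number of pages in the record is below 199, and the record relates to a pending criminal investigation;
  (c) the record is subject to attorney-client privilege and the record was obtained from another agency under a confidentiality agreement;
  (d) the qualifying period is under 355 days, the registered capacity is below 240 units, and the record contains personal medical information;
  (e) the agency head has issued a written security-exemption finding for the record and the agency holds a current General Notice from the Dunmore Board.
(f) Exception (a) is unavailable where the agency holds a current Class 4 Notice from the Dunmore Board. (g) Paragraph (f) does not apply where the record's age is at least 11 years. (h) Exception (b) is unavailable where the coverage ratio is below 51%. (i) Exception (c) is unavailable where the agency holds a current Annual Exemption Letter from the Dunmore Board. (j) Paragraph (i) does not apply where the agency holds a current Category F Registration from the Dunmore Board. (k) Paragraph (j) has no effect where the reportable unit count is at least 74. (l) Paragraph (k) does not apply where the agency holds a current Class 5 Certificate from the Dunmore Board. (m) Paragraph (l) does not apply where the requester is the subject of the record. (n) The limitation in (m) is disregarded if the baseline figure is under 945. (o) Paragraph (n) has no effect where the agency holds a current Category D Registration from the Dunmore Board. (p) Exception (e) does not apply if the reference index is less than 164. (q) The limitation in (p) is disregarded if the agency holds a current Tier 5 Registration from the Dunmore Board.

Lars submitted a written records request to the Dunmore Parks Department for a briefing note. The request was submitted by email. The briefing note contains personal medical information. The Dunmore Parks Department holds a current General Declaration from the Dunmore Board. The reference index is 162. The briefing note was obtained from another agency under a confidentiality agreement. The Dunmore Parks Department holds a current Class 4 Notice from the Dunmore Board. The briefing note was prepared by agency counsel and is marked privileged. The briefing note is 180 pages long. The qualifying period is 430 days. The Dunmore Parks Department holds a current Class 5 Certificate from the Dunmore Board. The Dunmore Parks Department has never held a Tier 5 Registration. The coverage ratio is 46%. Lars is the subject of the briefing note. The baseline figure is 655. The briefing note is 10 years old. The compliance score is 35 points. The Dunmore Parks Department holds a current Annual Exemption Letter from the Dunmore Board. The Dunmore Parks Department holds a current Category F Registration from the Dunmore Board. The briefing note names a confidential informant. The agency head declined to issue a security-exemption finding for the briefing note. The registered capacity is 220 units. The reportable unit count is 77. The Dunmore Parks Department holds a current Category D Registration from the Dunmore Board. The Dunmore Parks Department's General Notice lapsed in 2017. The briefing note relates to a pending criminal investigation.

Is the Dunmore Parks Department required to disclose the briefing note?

Yes — the Dunmore Parks Department must disclose the briefing note.

Exception (a)'s conditions are all satisfied: the briefing note names a confidential informant; a current General Declaration is held. Turning to paragraphs (f)–(g): (f) is engaged — a current Class 4 Notice is held. (g) is inapplicable (the record's age is 10 years, short of 11 years), so (f) stands. So (a) is unavailable.
Exception (b)'s conditions are all satisfied: the compliance score is 35 points, below the 41 points limit; the number of pages in the record is 180, below the 199 limit; the briefing note relates to a pending investigation. Turning to paragraph (h): (h) operates — the coverage ratio is 46%, below the 51% limit. Exception (b) does not apply.
All of (c)'s requirements are met (the briefing note is privileged; the briefing note was obtained under a confidentiality agreement). However, paragraphs (i)–(o) must be considered: (i) operates against (c): a current Annual Exemption Letter is held. (j) is engaged (a current Category F Registration is held), but is set aside by (k): (k) operates against (j): the reportable unit count is 77, meeting the 74 threshold. (l) applies (a current Class 5 Certificate is held), but yields to (m): (m) is engaged — Lars is the subject of the briefing note. (n) applies (the baseline figure is 655, under the 945 limit), but is overridden by (o): (o) operates against (n): a current Category D Registration is held. So (c) is unavailable.
Exception (d) does not apply: the qualifying period is 430 days, not under 355 days.
Exception (e) does not apply: the agency head declined to issue a security-exemption finding.
No exception applies. The general rule governs.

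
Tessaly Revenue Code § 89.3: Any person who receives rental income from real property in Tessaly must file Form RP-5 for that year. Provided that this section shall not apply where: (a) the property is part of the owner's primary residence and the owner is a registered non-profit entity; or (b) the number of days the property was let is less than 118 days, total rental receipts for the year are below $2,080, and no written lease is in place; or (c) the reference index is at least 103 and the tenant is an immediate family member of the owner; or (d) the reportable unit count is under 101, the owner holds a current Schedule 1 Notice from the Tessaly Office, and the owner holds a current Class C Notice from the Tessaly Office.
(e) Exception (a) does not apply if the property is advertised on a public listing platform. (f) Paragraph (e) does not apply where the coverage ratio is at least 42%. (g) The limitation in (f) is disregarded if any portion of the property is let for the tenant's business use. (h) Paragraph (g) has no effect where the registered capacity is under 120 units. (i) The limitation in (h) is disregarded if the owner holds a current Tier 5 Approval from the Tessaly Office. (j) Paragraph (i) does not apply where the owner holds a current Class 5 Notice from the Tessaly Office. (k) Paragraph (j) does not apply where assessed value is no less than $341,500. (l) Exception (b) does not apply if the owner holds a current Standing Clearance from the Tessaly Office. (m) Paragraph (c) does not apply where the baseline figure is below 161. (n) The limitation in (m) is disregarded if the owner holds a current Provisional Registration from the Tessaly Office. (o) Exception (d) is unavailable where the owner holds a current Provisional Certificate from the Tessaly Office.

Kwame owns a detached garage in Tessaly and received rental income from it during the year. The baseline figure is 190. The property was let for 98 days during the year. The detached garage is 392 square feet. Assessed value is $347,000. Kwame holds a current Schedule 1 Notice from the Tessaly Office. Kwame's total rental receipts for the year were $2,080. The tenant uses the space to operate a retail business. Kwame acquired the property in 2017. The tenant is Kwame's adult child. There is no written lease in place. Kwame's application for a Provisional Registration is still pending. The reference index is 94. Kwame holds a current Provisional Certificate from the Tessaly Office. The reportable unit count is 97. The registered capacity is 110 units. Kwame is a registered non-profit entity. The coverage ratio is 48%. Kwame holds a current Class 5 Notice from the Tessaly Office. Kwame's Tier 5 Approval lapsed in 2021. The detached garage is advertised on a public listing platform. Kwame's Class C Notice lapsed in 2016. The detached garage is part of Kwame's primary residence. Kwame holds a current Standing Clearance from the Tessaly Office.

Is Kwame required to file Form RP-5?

Exception (a): the detached garage is part of the primary residence; Kwame is a registered non-profit — every condition holds. Applying paragraphs (e)–(k): (e) would limit (a) — the property is publicly advertised — but (f) sets (e) aside: (f) operates against (e): the coverage ratio is 48%, meeting the 42% threshold. (g) is engaged (the space is let for business use), but is displaced by (h): (h) is triggered — the registered capacity is 110 units, under the 120 units limit. (i) is inapplicable (the Tier 5 Approval is not current), so (h) stands. Exception (a) stands.
Exception (b) fails — total rental receipts for the year are $2,080, not below $2,080.
Exception (c) does not apply: the reference index is 94, short of 103.
Exception (d) does not apply: there is no Class C Notice in force.

No — exception (a) applies; Kwame is not required to file Form RP-5.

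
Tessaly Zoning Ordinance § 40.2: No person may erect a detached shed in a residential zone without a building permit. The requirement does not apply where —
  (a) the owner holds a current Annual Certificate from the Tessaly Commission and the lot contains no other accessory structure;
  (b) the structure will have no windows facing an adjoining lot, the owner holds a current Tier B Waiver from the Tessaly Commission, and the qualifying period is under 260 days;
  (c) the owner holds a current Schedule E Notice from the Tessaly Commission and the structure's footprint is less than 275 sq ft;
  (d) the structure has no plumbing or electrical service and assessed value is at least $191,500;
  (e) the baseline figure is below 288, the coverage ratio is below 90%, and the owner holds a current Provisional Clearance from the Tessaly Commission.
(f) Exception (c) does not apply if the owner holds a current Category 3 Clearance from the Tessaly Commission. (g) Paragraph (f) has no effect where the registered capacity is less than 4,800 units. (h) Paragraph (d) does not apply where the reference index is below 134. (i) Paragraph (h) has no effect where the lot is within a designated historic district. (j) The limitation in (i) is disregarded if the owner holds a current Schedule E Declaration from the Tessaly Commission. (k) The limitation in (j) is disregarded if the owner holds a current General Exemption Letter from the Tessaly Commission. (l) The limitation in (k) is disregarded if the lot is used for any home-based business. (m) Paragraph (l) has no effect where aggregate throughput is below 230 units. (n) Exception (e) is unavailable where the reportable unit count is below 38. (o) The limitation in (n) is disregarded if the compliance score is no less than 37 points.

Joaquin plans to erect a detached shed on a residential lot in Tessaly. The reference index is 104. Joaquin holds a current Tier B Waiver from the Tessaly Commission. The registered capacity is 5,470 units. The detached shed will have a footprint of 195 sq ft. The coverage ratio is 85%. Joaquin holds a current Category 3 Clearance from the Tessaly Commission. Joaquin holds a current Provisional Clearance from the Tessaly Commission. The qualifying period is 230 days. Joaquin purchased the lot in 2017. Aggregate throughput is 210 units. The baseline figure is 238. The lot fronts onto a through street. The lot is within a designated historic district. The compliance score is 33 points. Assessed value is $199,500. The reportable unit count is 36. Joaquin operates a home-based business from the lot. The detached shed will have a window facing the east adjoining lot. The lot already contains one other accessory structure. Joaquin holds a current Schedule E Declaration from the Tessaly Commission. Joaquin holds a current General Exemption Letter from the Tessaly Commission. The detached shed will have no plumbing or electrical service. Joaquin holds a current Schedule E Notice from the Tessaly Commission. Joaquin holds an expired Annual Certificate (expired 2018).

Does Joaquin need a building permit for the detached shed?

No — exception (d) applies; Joaquin does not need a building permit.

Exception (a) fails — the Annual Certificate is not current.
Exception (b) requires that the structure will have no windows facing an adjoining lot; but a window faces an adjoining lot, so (b) is unavailable.
Exception (c) is satisfied on its face — a current Schedule E Notice is held; the structure's footprint is 195 sq ft, less than the 275 sq ft limit. But applying paragraphs (f)–(g): (f) operates — a current Category 3 Clearance is held. (g) is inapplicable (the registered capacity is 5,470 units, not less than 4,800 units), so (f) stands. (c) is therefore removed.
Exception (d)'s conditions are all satisfied: there is no plumbing or electrical service; assessed value is $199,500, meeting the $191,500 threshold. Under paragraphs (h)–(m): (h) would limit (d) — the reference index is 104, below the 134 limit — but (i) sets (h) aside: (i) operates against (h): the lot is in a historic district. (j) would limit (i) — a current Schedule E Declaration is held — but (k) sets (j) aside: (k) operates against (j): a current General Exemption Letter is held. (l) is engaged (a home-based business operates on the lot), but is displaced by (m): (m) is engaged — aggregate throughput is 210 units, below the 230 units limit. Exception (d) stands.
Exception (e)'s conditions are all satisfied: the baseline figure is 238, below the 288 limit; the coverage ratio is 85%, below the 90% limit; a current Provisional Clearance is held. But: (n) applies — the reportable unit count is 36, below the 38 limit. (o), which would lift (n), is inapplicable — the compliance score is 33 points, short of 37 points. So (e) is unavailable.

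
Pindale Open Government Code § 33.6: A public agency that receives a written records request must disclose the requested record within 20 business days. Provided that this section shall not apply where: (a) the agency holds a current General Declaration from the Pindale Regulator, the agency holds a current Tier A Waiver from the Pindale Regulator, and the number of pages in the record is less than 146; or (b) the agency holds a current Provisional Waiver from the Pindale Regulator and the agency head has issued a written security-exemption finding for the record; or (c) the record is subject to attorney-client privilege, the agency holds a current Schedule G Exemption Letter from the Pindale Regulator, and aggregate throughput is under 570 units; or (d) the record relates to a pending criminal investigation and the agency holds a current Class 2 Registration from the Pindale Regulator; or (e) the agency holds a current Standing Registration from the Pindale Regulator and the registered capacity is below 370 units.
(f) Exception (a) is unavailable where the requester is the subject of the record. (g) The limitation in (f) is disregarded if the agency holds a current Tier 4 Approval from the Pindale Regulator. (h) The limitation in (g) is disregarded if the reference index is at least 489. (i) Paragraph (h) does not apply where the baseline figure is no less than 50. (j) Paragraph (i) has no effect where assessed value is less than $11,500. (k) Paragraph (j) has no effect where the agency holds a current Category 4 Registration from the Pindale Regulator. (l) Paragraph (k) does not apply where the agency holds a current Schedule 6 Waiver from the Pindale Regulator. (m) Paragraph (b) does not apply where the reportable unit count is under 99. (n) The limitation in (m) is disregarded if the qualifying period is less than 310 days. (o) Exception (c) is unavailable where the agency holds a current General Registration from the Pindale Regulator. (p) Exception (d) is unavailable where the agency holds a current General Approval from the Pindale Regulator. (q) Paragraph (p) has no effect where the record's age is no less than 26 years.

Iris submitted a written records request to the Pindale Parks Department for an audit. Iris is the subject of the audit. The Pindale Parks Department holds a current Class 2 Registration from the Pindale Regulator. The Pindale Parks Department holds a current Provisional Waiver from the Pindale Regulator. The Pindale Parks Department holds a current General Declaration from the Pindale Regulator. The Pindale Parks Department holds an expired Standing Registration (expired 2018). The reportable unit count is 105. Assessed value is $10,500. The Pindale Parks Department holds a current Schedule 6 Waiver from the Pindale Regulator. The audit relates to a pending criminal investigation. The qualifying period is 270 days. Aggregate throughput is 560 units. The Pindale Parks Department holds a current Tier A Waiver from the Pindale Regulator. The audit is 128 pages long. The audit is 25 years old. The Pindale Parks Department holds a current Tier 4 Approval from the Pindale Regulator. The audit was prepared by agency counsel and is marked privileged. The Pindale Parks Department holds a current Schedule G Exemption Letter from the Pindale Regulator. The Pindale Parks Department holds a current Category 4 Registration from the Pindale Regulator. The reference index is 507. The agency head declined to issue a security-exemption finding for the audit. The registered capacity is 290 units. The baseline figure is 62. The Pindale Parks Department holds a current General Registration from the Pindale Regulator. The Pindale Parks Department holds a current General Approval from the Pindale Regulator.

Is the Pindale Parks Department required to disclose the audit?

Exception (a): a current General Declaration is held; a current Tier A Waiver is held; the number of pages in the record is 128, less than the 146 limit — every condition holds. However, paragraphs (f)–(l) must be considered: (f) operates against (a): Iris is the subject of the audit. (g) operates (a current Tier 4 Approval is held), but is itself disapplied by (h): (h) operates against (g): the reference index is 507, meeting the 489 threshold. (i) would limit (h) — the baseline figure is 62, meeting the 50 threshold — but (j) sets (i) aside: (j) operates against (i): assessed value is $10,500, less than the $11,500 limit. (k) applies (a current Category 4 Registration is held), but is overridden by (l): (l) is triggered — a current Schedule 6 Waiver is held. So (a) is unavailable.
Exception (b) requires that the agency head has issued a written security-exemption finding for the record; but the agency head declined to issue a security-exemption finding, so (b) is unavailable.
All of (c)'s requirements are met (the audit is privileged; a current Schedule G Exemption Letter is held; aggregate throughput is 560 units, under the 570 units limit). But: (o) applies — a current General Registration is held. So (c) is unavailable.
Exception (d): the audit relates to a pending investigation; a current Class 2 Registration is held — every condition holds. But applying paragraphs (p)–(q): (p) is triggered — a current General Approval is held. (q), which would lift (p), is inapplicable — the record's age is 25 years, short of 26 years. So (d) is unavailable.
Exception (e) fails — the Standing Registration is not current.
Every exception is unavailable, so the rule governs.

Yes — the Pindale Parks Department must disclose the audit.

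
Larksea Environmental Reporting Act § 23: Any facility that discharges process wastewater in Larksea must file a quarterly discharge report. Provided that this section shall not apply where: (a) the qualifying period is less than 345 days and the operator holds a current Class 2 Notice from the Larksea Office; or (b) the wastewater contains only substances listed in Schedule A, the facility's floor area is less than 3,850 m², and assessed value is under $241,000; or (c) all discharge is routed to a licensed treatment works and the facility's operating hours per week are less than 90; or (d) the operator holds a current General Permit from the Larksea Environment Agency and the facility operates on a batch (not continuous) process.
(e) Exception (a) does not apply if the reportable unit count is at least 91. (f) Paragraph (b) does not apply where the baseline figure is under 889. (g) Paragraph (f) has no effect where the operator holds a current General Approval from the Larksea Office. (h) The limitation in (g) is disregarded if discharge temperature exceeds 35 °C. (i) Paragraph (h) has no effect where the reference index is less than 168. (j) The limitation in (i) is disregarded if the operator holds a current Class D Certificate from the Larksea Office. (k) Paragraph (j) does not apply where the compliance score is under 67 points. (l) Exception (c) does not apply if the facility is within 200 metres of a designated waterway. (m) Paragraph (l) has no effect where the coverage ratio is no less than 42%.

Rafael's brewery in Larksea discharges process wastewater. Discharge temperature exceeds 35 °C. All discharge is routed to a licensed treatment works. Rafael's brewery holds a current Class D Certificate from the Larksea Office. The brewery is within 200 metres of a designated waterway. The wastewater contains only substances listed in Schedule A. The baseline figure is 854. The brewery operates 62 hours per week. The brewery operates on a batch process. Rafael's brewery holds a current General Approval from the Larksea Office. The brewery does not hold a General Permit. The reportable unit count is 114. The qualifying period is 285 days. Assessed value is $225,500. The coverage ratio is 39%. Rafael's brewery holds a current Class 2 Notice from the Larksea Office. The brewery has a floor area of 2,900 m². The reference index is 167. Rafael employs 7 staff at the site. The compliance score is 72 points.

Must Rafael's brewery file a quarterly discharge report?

Yes — Rafael's brewery must file a quarterly discharge report.

Exception (a): the qualifying period is 285 days, less than the 345 days limit; a current Class 2 Notice is held — every condition holds. However, paragraph (e) must be considered: (e) operates against (a): the reportable unit count is 114, meeting the 91 threshold. So (a) is unavailable.
Exception (b) is satisfied on its face — the wastewater is Schedule-A-only; the facility's floor area is 2,900 m², less than the 3,850 m² limit; assessed value is $225,500, under the $241,000 limit. Turning to paragraphs (f)–(k): (f) operates against (b): the baseline figure is 854, under the 889 limit. (g) would limit (f) — a current General Approval is held — but (h) sets (g) aside: (h) operates against (g): discharge temperature exceeds 35 °C. (i) is triggered (the reference index is 167, less than the 168 limit), but is itself disapplied by (j): (j) operates against (i): a current Class D Certificate is held. (k), which would lift (j), is not engaged — the compliance score is 72 points, not under 67 points. (b) is therefore removed.
Exception (c)'s conditions are all satisfied: discharge is routed to a licensed treatment works; the facility's operating hours per week are 62, less than the 90 limit. However, paragraphs (l)–(m) must be considered: (l) operates against (c): the brewery is within 200 m of a designated waterway. (m) does not operate here (the coverage ratio is 39%, short of 42%), so (l) stands. (c) is therefore removed.
Exception (d) does not apply: no General Permit is held.
No exception applies. The general rule governs.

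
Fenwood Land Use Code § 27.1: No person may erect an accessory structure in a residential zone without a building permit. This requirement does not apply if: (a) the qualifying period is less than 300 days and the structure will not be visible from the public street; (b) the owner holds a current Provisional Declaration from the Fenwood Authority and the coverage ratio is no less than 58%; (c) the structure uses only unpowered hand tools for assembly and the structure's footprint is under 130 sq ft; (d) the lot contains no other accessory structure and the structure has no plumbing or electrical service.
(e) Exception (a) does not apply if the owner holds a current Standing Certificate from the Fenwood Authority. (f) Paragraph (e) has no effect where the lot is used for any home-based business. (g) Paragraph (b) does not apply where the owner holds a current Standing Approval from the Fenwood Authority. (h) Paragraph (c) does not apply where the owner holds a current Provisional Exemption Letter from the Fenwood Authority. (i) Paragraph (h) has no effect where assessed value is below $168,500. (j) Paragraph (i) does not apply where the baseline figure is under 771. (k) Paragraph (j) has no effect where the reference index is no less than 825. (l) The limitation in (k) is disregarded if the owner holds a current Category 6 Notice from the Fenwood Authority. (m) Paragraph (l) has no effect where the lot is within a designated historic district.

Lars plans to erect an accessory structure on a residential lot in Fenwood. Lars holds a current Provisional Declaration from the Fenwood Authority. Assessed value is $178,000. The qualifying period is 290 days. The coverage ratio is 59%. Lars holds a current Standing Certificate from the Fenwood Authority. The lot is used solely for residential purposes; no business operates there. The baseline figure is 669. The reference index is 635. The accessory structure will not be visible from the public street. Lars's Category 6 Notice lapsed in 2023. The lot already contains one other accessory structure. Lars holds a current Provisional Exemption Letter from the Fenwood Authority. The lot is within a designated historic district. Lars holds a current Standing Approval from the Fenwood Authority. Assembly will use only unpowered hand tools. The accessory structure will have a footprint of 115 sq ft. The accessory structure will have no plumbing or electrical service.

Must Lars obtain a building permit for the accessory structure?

Exception (a) is satisfied on its face — the qualifying period is 290 days, less than the 300 days limit; the structure will not be visible from the street. But: (e) applies — a current Standing Certificate is held. (f), which would lift (e), is inapplicable — the lot is solely residential. (a) is therefore removed.
Exception (b)'s conditions are all satisfied: a current Provisional Declaration is held; the coverage ratio is 59%, meeting the 58% threshold. However, paragraph (g) must be considered: (g) operates against (b): a current Standing Approval is held. Exception (b) does not apply.
All of (c)'s requirements are met (assembly uses only hand tools; the structure's footprint is 115 sq ft, under the 130 sq ft limit). Turning to paragraphs (h)–(m): (h) operates against (c): a current Provisional Exemption Letter is held. (i) is not triggered (assessed value is $178,000, not below $168,500), so (h) stands. (c) is therefore removed.
Exception (d) does not apply: the lot already has another accessory structure.
No exception applies. The general rule governs.

Yes — Lars must obtain a building permit.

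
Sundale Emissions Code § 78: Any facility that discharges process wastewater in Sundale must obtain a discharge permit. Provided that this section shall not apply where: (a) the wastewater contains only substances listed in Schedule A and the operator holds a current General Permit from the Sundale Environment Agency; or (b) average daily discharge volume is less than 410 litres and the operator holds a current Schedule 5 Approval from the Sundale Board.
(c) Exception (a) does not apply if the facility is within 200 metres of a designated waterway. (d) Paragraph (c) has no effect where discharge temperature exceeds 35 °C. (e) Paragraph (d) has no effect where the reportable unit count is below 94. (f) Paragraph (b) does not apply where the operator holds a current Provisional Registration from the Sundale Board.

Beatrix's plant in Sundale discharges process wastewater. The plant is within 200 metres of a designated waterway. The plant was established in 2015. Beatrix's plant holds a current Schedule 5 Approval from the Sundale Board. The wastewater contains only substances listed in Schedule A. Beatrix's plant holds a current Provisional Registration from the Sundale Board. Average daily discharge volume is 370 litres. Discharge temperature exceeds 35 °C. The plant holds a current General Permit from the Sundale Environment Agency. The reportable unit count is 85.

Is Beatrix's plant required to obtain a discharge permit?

Exception (a) is satisfied on its face — the wastewater is Schedule-A-only; a current General Permit is held. But applying paragraphs (c)–(e): (c) operates against (a): the plant is within 200 m of a designated waterway. (d) is engaged (discharge temperature exceeds 35 °C), but is overridden by (e): (e) operates — the reportable unit count is 85, below the 94 limit. Exception (a) does not apply.
All of (b)'s requirements are met (average daily discharge volume is 370 litres, less than the 410 litres limit; a current Schedule 5 Approval is held). But applying paragraph (f): (f) operates — a current Provisional Registration is held. (b) is therefore removed.
No exception is made out. Beatrix's plant falls within the general rule.

Yes — Beatrix's plant must obtain a discharge permit.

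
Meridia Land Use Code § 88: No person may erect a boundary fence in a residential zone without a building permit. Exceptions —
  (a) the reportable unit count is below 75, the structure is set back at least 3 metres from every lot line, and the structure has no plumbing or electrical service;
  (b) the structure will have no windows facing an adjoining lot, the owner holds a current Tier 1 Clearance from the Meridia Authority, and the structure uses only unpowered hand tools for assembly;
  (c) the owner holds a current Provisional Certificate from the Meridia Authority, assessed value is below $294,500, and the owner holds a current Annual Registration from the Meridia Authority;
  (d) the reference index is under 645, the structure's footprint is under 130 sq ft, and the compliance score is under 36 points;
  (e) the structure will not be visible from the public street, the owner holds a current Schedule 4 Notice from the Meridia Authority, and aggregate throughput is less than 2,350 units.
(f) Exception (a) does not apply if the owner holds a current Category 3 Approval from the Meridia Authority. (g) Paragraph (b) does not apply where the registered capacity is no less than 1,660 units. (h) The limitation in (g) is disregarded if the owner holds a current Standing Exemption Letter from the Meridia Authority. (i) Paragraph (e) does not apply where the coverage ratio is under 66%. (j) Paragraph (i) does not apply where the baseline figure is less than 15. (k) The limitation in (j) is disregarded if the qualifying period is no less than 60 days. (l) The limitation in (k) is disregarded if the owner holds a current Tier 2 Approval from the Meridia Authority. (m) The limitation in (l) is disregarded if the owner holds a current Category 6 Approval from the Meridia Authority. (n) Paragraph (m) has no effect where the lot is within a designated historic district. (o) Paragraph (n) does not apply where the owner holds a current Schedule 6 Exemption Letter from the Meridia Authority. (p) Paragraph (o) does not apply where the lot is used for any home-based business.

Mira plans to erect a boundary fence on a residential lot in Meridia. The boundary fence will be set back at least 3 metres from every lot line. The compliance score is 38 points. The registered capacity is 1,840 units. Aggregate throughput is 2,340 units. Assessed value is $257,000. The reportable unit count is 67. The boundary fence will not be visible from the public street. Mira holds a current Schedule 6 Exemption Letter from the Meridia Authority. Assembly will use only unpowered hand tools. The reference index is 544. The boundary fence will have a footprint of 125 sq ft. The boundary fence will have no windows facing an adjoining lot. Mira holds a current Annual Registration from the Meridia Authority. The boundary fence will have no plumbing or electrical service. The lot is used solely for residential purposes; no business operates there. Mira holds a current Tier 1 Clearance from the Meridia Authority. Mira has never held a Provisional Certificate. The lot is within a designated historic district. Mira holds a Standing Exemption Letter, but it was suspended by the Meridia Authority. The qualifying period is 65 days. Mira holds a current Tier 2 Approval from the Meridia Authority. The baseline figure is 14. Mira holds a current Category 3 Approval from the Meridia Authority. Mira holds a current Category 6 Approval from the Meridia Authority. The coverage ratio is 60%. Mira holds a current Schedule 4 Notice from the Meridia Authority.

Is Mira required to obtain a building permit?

Yes — Mira must obtain a building permit.

Exception (a)'s conditions are all satisfied: the reportable unit count is 67, below the 75 limit; the setback is at least 3 m on every side; there is no plumbing or electrical service. Turning to paragraph (f): (f) applies — a current Category 3 Approval is held. Exception (a) does not apply.
Exception (b): no windows face an adjoining lot; a current Tier 1 Clearance is held; assembly uses only hand tools — every condition holds. But: (g) is engaged — the registered capacity is 1,840 units, meeting the 1,660 units threshold. (h), which would lift (g), is inapplicable — there is no Standing Exemption Letter in force. So (b) is unavailable.
Exception (c) fails — no current Provisional Certificate is held.
Exception (d) requires that the compliance score is under 36 points; but the compliance score is 38 points, not under 36 points, so (d) is unavailable.
All of (e)'s requirements are met (the structure will not be visible from the street; a current Schedule 4 Notice is held; aggregate throughput is 2,340 units, less than the 2,350 units limit). But: (i) operates against (e): the coverage ratio is 60%, under the 66% limit. (j) would limit (i) — the baseline figure is 14, less than the 15 limit — but (k) sets (j) aside: (k) is triggered — the qualifying period is 65 days, meeting the 60 days threshold. (l) would limit (k) — a current Tier 2 Approval is held — but (m) sets (l) aside: (m) operates against (l): a current Category 6 Approval is held. (n) applies (the lot is in a historic district), but is displaced by (o): (o) applies — a current Schedule 6 Exemption Letter is held. (p) is inapplicable (the lot is solely residential), so (o) stands. So (e) is unavailable.
None of the exceptions is available; § 88 applies in full.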